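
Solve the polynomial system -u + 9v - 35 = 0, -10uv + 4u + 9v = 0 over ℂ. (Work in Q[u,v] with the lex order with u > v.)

{(-63/2, 7/18), (1, 4)}

Compute a lex Gröbner basis by Buchberger's algorithm.
f_1 = -u + 9v - 35, LT = u.
f_2 = -10uv + 4u + 9v, LT = uv.

S(f_1,f_2): lcm = uv. S = 2/5u - 9v^2 + 359/10v.
  reduce S modulo (f_1, f_2):
  remainder -9v^2 + 79/2v - 14 ≠ 0; add h_3 = -9v^2 + 79/2v - 14 to the basis.

The other S-polynomials (S(f_1,h_3), S(f_2,h_3)) all reduce to 0 modulo the current basis, so we have a Gröbner basis.
Inter-reduce: drop elements whose leading term is divisible by another's, tail-reduce, and make monic.
Reduced Gröbner basis: {u - 9v + 35, v^2 - 79/18v + 14/9}.

A lex Gröbner basis eliminates variables successively. Here v^2 - 79/18v + 14/9 depends only on v, with roots {7/18, 4}; lifting each root through the earlier basis elements recovers the full solutions.
  v = 7/18: the earlier basis element becomes u + 63/2 = 0, giving u = -63/2 — point (-63/2, 7/18).
  v = 4: the earlier basis element becomes u - 1 = 0, giving u = 1 — point (1, 4).
A lex Gröbner basis triangularizes the system, enabling back-substitution.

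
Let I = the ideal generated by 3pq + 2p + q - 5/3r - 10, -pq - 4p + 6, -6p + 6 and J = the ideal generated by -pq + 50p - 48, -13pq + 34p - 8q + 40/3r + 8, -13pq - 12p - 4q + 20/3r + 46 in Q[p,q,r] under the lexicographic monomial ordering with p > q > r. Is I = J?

Yes, the ideals are equal.

Equality of ideals is decidable: compute both reduced Gröbner bases (unique for the ordering) and check whether they agree.
Buchberger on the first generating set:
f_1 = 3pq + 2p + q - 5/3r - 10, LT = pq.
f_2 = -pq - 4p + 6, LT = pq.
f_3 = -6p + 6, LT = p.

S(f_1,f_2): lcm = pq. S = -10/3p + 1/3q - 5/9r + 8/3.
  reduce S modulo (f_1, f_2, f_3):
  remainder 1/3q - 5/9r - 2/3 ≠ 0; add g_4 = 1/3q - 5/9r - 2/3 to the basis.

S(f_1,f_3): lcm = pq. S = 2/3p + 4/3q - 5/9r - 10/3.
  reduce S modulo (f_1, f_2, f_3, g_4):
  remainder 5/3r ≠ 0; add g_5 = 5/3r to the basis.

The other S-polynomials (S(f_2,f_3), S(f_1,g_4), S(f_2,g_4), S(f_3,g_4), S(f_1,g_5), S(f_2,g_5), S(f_3,g_5), S(g_4,g_5)) all reduce to 0 modulo the current basis, so we have a Gröbner basis.
Inter-reduce: drop elements whose leading term is divisible by another's, tail-reduce, and make monic.
Reduced Gröbner basis: {p - 1, q - 2, r}.

Buchberger on the second generating set:
h_1 = -pq + 50p - 48, LT = pq.
h_2 = -13pq + 34p - 8q + 40/3r + 8, LT = pq.
h_3 = -13pq - 12p - 4q + 20/3r + 46, LT = pq.

S(h_1,h_2): lcm = pq. S = -616/13p - 8/13q + 40/39r + 632/13.
  reduce S modulo (h_1, h_2, h_3):
  remainder -616/13p - 8/13q + 40/39r + 632/13 ≠ 0; add k_4 = -616/13p - 8/13q + 40/39r + 632/13 to the basis.

S(h_1,h_3): lcm = pq. S = -662/13p - 4/13q + 20/39r + 670/13.
  reduce S modulo (h_1, h_2, h_3, k_4):
  remainder 354/1001q - 590/1001r - 708/1001 ≠ 0; add k_5 = 354/1001q - 590/1001r - 708/1001 to the basis.

S(h_1,k_4): lcm = pq. S = -50p - 1/77q^2 + 5/231qr + 79/77q + 48.
  reduce S modulo (h_1, h_2, h_3, k_4, k_5):
  remainder 5/3r ≠ 0; add k_6 = 5/3r to the basis.

The other S-polynomials (S(h_2,h_3), S(h_2,k_4), S(h_3,k_4), S(h_1,k_5), S(h_2,k_5), S(h_3,k_5), S(k_4,k_5), S(h_1,k_6), S(h_2,k_6), S(h_3,k_6), S(k_4,k_6), S(k_5,k_6)) all reduce to 0 modulo the current basis, so we have a Gröbner basis.
Inter-reduce: drop elements whose leading term is divisible by another's, tail-reduce, and make monic.
Reduced Gröbner basis: {p - 1, q - 2, r}.

The two bases agree; hence the ideals are identical.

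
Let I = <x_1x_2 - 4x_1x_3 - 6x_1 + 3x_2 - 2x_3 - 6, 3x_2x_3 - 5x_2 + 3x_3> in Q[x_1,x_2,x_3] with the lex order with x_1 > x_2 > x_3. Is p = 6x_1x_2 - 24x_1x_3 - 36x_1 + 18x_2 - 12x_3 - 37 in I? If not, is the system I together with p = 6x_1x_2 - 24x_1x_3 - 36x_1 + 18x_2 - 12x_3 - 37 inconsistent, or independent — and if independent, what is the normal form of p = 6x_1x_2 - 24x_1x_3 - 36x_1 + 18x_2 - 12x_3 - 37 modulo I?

First compute the reduced Gröbner basis of I by Buchberger's algorithm.
f_1 = x_1x_2 - 4x_1x_3 - 6x_1 + 3x_2 - 2x_3 - 6, LT = x_1x_2.
f_2 = 3x_2x_3 - 5x_2 + 3x_3, LT = x_2x_3.

S(f_1,f_2): lcm = x_1x_2x_3. S = \tfrac{5}{3}x_1x_2 - 4x_1x_3^{2} - 7x_1x_3 + 3x_2x_3 - 2x_3^{2} - 6x_3.
  leading term x_1x_2: subtract (\tfrac{5}{3})·f_1 from \tfrac{5}{3}x_1x_2 - 4x_1x_3^{2} - 7x_1x_3 + 3x_2x_3 - 2x_3^{2} - 6x_3 → -4x_1x_3^{2} - \tfrac{1}{3}x_1x_3 + 10x_1 + 3x_2x_3 - 5x_2 - 2x_3^{2} - \tfrac{8}{3}x_3 + 10
  leading term x_1x_3^{2}: no divisor's leading term divides it; move -4x_1x_3^{2} to the remainder.
  leading term x_1x_3: no divisor's leading term divides it; move -\tfrac{1}{3}x_1x_3 to the remainder.
  leading term x_1: no divisor's leading term divides it; move 10x_1 to the remainder.
  leading term x_2x_3: subtract (1)·f_2 from 3x_2x_3 - 5x_2 - 2x_3^{2} - \tfrac{8}{3}x_3 + 10 → -2x_3^{2} - \tfrac{17}{3}x_3 + 10
  leading term x_3^{2}: no divisor's leading term divides it; move -2x_3^{2} to the remainder.
  leading term x_3: no divisor's leading term divides it; move -\tfrac{17}{3}x_3 to the remainder.
  leading term 1: no divisor's leading term divides it; move 10 to the remainder.
  remainder -4x_1x_3^{2} - \tfrac{1}{3}x_1x_3 + 10x_1 - 2x_3^{2} - \tfrac{17}{3}x_3 + 10 ≠ 0; add h_3 = -4x_1x_3^{2} - \tfrac{1}{3}x_1x_3 + 10x_1 - 2x_3^{2} - \tfrac{17}{3}x_3 + 10 to the basis.

The other S-polynomials (S(f_1,h_3), S(f_2,h_3)) all reduce to 0 modulo the current basis, so we have a Gröbner basis.
Inter-reduce: drop elements whose leading term is divisible by another's, tail-reduce, and make monic.
Reduced Gröbner basis: {x_1x_2 - 4x_1x_3 - 6x_1 + 3x_2 - 2x_3 - 6, x_1x_3^{2} + \tfrac{1}{12}x_1x_3 - \tfrac{5}{2}x_1 + \tfrac{1}{2}x_3^{2} + \tfrac{17}{12}x_3 - \tfrac{5}{2}, x_2x_3 - \tfrac{5}{3}x_2 + x_3}.
Label its elements g_1 = x_1x_2 - 4x_1x_3 - 6x_1 + 3x_2 - 2x_3 - 6, g_2 = x_1x_3^{2} + \tfrac{1}{12}x_1x_3 - \tfrac{5}{2}x_1 + \tfrac{1}{2}x_3^{2} + \tfrac{17}{12}x_3 - \tfrac{5}{2}, g_3 = x_2x_3 - \tfrac{5}{3}x_2 + x_3.

Reduce p = 6x_1x_2 - 24x_1x_3 - 36x_1 + 18x_2 - 12x_3 - 37 modulo G:
  leading term x_1x_2: subtract (6)·g_1 from 6x_1x_2 - 24x_1x_3 - 36x_1 + 18x_2 - 12x_3 - 37 → -1
  leading term 1: no divisor's leading term divides it; move -1 to the remainder.
  normal form = -1.
The normal form is nonzero, so p ∉ I. Since p minus its normal form lies in I, I + (p) = I + (r) where r = -1; decide whether this ideal is the whole ring.
Here r = -1 is a nonzero constant, hence a unit: 1 ∈ I + (p), the Gröbner basis of I + (p) is {1}, and the enlarged system has no common solution — adjoining p is inconsistent.

Ideal membership is decidable via reduction modulo a Gröbner basis.

Adjoining 6x_1x_2 - 24x_1x_3 - 36x_1 + 18x_2 - 12x_3 - 37 makes the ideal the whole ring: the system is inconsistent.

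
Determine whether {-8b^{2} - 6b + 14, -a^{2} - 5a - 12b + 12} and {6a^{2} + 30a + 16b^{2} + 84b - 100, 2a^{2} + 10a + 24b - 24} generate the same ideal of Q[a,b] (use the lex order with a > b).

Equality of ideals is decidable: compute both reduced Gröbner bases (unique for the ordering) and check whether they agree.
Buchberger on the first generating set:
f_1 = -8b^{2} - 6b + 14, LT = b^{2}.
f_2 = -a^{2} - 5a - 12b + 12, LT = a^{2}.

The S-polynomials (S(f_1,f_2)) all reduce to 0 modulo the current basis, so we have a Gröbner basis.
Inter-reduce: drop elements whose leading term is divisible by another's, tail-reduce, and make monic.
Reduced Gröbner basis: {a^{2} + 5a + 12b - 12, b^{2} + \tfrac{3}{4}b - \tfrac{7}{4}}.

Buchberger on the second generating set:
h_1 = 6a^{2} + 30a + 16b^{2} + 84b - 100, LT = a^{2}.
h_2 = 2a^{2} + 10a + 24b - 24, LT = a^{2}.

S(h_1,h_2): lcm = a^{2}. S = \tfrac{8}{3}b^{2} + 2b - \tfrac{14}{3}.
  leading term b^{2}: no divisor's leading term divides it; move \tfrac{8}{3}b^{2} to the remainder.
  leading term b: no divisor's leading term divides it; move 2b to the remainder.
  leading term 1: no divisor's leading term divides it; move -\tfrac{14}{3} to the remainder.
  remainder \tfrac{8}{3}b^{2} + 2b - \tfrac{14}{3} ≠ 0; add k_3 = \tfrac{8}{3}b^{2} + 2b - \tfrac{14}{3} to the basis.

The other S-polynomials (S(h_1,k_3), S(h_2,k_3)) all reduce to 0 modulo the current basis, so we have a Gröbner basis.
Inter-reduce: drop elements whose leading term is divisible by another's, tail-reduce, and make monic.
Reduced Gröbner basis: {a^{2} + 5a + 12b - 12, b^{2} + \tfrac{3}{4}b - \tfrac{7}{4}}.

These coincide, so the ideals are equal.

Yes, the ideals are equal.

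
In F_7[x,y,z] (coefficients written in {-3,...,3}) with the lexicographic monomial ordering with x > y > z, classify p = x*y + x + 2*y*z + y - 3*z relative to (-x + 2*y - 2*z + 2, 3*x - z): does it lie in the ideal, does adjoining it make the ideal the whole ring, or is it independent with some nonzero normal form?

First compute the reduced Gröbner basis of I by Buchberger's algorithm.
f_1 = -x + 2*y - 2*z + 2, LT = x.
f_2 = 3*x - z, LT = x.

S(f_1,f_2): lcm = x. S = -2*y - 2.
  leading term y: no divisor's leading term divides it; move -2*y to the remainder.
  leading term 1: no divisor's leading term divides it; move -2 to the remainder.
  remainder -2*y - 2 ≠ 0; add h_3 = -2*y - 2 to the basis.

S(f_1,h_3): leading monomials are coprime, so the S-polynomial reduces to 0 (Buchberger's first criterion).
S(f_2,h_3): leading monomials are coprime, so the S-polynomial reduces to 0 (Buchberger's first criterion).
Every S-polynomial of the final basis reduces to 0, so we have a Gröbner basis.
Inter-reduce: drop elements whose leading term is divisible by another's, tail-reduce, and make monic.
Reduced Gröbner basis: {x + 2*z, y + 1}.
Label its elements g_1 = x + 2*z, g_2 = y + 1.

Reduce p = x*y + x + 2*y*z + y - 3*z modulo G:
  leading term x*y: subtract (y)·g_1 from x*y + x + 2*y*z + y - 3*z → x + y - 3*z
  leading term x: subtract (1)·g_1 from x + y - 3*z → y + 2*z
  leading term y: subtract (1)·g_2 from y + 2*z → 2*z - 1
  leading term z: no divisor's leading term divides it; move 2*z to the remainder.
  leading term 1: no divisor's leading term divides it; move -1 to the remainder.
  normal form = 2*z - 1.
The normal form is nonzero, so p ∉ I. Since p minus its normal form lies in I, I + (p) = I + (r) where r = 2*z - 1; decide whether this ideal is the whole ring.
Run Buchberger on G together with r (pairs among the g_i already reduce to 0 since G is a Gröbner basis):
g_1 = x + 2*z, LT = x.
g_2 = y + 1, LT = y.
r = 2*z - 1, LT = z.

S(g_1,g_2): leading monomials are coprime, so the S-polynomial reduces to 0 (Buchberger's first criterion).
S(g_1,r): leading monomials are coprime, so the S-polynomial reduces to 0 (Buchberger's first criterion).
S(g_2,r): leading monomials are coprime, so the S-polynomial reduces to 0 (Buchberger's first criterion).
Every S-polynomial of the final basis reduces to 0, so we have a Gröbner basis.
Inter-reduce: drop elements whose leading term is divisible by another's, tail-reduce, and make monic.
Reduced Gröbner basis: {x + 1, y + 1, z + 3}.
The reduced Gröbner basis of I + (p) is {x + 1, y + 1, z + 3} ≠ {1}, a proper ideal, so the enlarged system stays consistent: p is independent of I, with normal form 2*z - 1.

x*y + x + 2*y*z + y - 3*z is independent of I; its normal form modulo I is 2*z - 1.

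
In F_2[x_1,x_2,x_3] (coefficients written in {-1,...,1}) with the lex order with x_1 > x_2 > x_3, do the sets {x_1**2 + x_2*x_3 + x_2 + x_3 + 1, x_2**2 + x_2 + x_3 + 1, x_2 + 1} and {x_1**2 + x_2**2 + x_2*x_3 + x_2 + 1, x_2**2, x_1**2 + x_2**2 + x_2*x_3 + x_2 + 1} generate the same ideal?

No, the ideals differ.

Equality of ideals is decidable: compute both reduced Gröbner bases (unique for the ordering) and check whether they agree.
Buchberger on the first generating set:
f_1 = x_1**2 + x_2*x_3 + x_2 + x_3 + 1, LT = x_1**2.
f_2 = x_2**2 + x_2 + x_3 + 1, LT = x_2**2.
f_3 = x_2 + 1, LT = x_2.

S(f_2,f_3): lcm = x_2**2. S = x_3 + 1.
  reduce S modulo (f_1, f_2, f_3):
  remainder x_3 + 1 ≠ 0; add g_4 = x_3 + 1 to the basis.

The other S-polynomials (S(f_1,f_2), S(f_1,f_3), S(f_1,g_4), S(f_2,g_4), S(f_3,g_4)) all reduce to 0 modulo the current basis, so we have a Gröbner basis.
Inter-reduce: drop elements whose leading term is divisible by another's, tail-reduce, and make monic.
Reduced Gröbner basis: {x_1**2, x_2 + 1, x_3 + 1}.

Buchberger on the second generating set:
h_1 = x_1**2 + x_2**2 + x_2*x_3 + x_2 + 1, LT = x_1**2.
h_2 = x_2**2, LT = x_2**2.
h_3 = x_1**2 + x_2**2 + x_2*x_3 + x_2 + 1, LT = x_1**2.

The S-polynomials (S(h_1,h_2), S(h_1,h_3), S(h_2,h_3)) all reduce to 0 modulo the current basis, so we have a Gröbner basis.
Inter-reduce: drop elements whose leading term is divisible by another's, tail-reduce, and make monic.
Reduced Gröbner basis: {x_1**2 + x_2*x_3 + x_2 + 1, x_2**2}.

Since the reduced bases disagree, the two ideals are not the same.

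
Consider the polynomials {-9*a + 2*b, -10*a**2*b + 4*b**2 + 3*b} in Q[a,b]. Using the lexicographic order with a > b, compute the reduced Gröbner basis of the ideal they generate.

G = {a - 2/9*b, b**3 - 81/10*b**2 - 243/40*b}

This is the nonlinear analogue of row-reducing a linear system.

f_1 = -9*a + 2*b, LT = a.
f_2 = -10*a**2*b + 4*b**2 + 3*b, LT = a**2*b.

S(f_1,f_2): lcm = a**2*b. S = -2/9*a*b**2 + 2/5*b**2 + 3/10*b.
  leading term a*b**2: subtract (2/81*b**2)·f_1 from -2/9*a*b**2 + 2/5*b**2 + 3/10*b → -4/81*b**3 + 2/5*b**2 + 3/10*b
  leading term b**3: no divisor's leading term divides it; move -4/81*b**3 to the remainder.
  leading term b**2: no divisor's leading term divides it; move 2/5*b**2 to the remainder.
  leading term b: no divisor's leading term divides it; move 3/10*b to the remainder.
  remainder -4/81*b**3 + 2/5*b**2 + 3/10*b ≠ 0; add g_3 = -4/81*b**3 + 2/5*b**2 + 3/10*b to the basis.

The other S-polynomials (S(f_1,g_3), S(f_2,g_3)) all reduce to 0 modulo the current basis, so we have a Gröbner basis.
Inter-reduce: drop elements whose leading term is divisible by another's, tail-reduce, and make monic.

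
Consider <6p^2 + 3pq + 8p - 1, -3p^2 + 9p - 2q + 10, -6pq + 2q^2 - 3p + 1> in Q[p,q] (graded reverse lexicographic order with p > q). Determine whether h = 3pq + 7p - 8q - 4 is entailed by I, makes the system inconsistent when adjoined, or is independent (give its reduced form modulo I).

First compute the reduced Gröbner basis of I by Buchberger's algorithm.
f_1 = 6p^2 + 3pq + 8p - 1, LT = p^2.
f_2 = -3p^2 + 9p - 2q + 10, LT = p^2.
f_3 = -6pq + 2q^2 - 3p + 1, LT = pq.

S(f_1,f_2): lcm = p^2. S = 1/2pq + 13/3p - 2/3q + 19/6.
  leading term pq: subtract (-1/12)·f_3 from 1/2pq + 13/3p - 2/3q + 19/6 → 1/6q^2 + 49/12p - 2/3q + 13/4
  leading term q^2: no divisor's leading term divides it; move 1/6q^2 to the remainder.
  leading term p: no divisor's leading term divides it; move 49/12p to the remainder.
  leading term q: no divisor's leading term divides it; move -2/3q to the remainder.
  leading term 1: no divisor's leading term divides it; move 13/4 to the remainder.
  remainder 1/6q^2 + 49/12p - 2/3q + 13/4 ≠ 0; add k_4 = 1/6q^2 + 49/12p - 2/3q + 13/4 to the basis.

S(f_1,f_3): lcm = p^2q. S = 5/6pq^2 - 1/2p^2 + 4/3pq + 1/6p - 1/6q.
  leading term pq^2: subtract (-5/36q)·f_3 from 5/6pq^2 - 1/2p^2 + 4/3pq + 1/6p - 1/6q → 5/18q^3 - 1/2p^2 + 11/12pq + 1/6p - 1/36q
  leading term q^3: subtract (5/3q)·k_4 from 5/18q^3 - 1/2p^2 + 11/12pq + 1/6p - 1/36q → -1/2p^2 - 53/9pq + 10/9q^2 + 1/6p - 49/9q
  leading term p^2: subtract (-1/12)·f_1 from -1/2p^2 - 53/9pq + 10/9q^2 + 1/6p - 49/9q → -203/36pq + 10/9q^2 + 5/6p - 49/9q - 1/12
  leading term pq: subtract (203/216)·f_3 from -203/36pq + 10/9q^2 + 5/6p - 49/9q - 1/12 → -83/108q^2 + 263/72p - 49/9q - 221/216
  leading term q^2: subtract (-83/18)·k_4 from -83/108q^2 + 263/72p - 49/9q - 221/216 → 607/27p - 230/27q + 377/27
  leading term p: no divisor's leading term divides it; move 607/27p to the remainder.
  leading term q: no divisor's leading term divides it; move -230/27q to the remainder.
  leading term 1: no divisor's leading term divides it; move 377/27 to the remainder.
  remainder 607/27p - 230/27q + 377/27 ≠ 0; add k_5 = 607/27p - 230/27q + 377/27 to the basis.

S(f_3,k_4): lcm = pq^2. S = -1/3q^3 - 49/2p^2 + 9/2pq - 39/2p - 1/6q.
  leading term q^3: subtract (-2q)·k_4 from -1/3q^3 - 49/2p^2 + 9/2pq - 39/2p - 1/6q → -49/2p^2 + 38/3pq - 4/3q^2 - 39/2p + 19/3q
  leading term p^2: subtract (-49/12)·f_1 from -49/2p^2 + 38/3pq - 4/3q^2 - 39/2p + 19/3q → 299/12pq - 4/3q^2 + 79/6p + 19/3q - 49/12
  leading term pq: subtract (-299/72)·f_3 from 299/12pq - 4/3q^2 + 79/6p + 19/3q - 49/12 → 251/36q^2 + 17/24p + 19/3q + 5/72
  leading term q^2: subtract (251/6)·k_4 from 251/36q^2 + 17/24p + 19/3q + 5/72 → -1531/9p + 308/9q - 1223/9
  leading term p: subtract (-4593/607)·k_5 from -1531/9p + 308/9q - 1223/9 → -55058/1821q - 55058/1821
  leading term q: no divisor's leading term divides it; move -55058/1821q to the remainder.
  leading term 1: no divisor's leading term divides it; move -55058/1821 to the remainder.
  remainder -55058/1821q - 55058/1821 ≠ 0; add k_6 = -55058/1821q - 55058/1821 to the basis.

The other S-polynomials (S(f_2,f_3), S(f_1,k_4), S(f_2,k_4), S(f_1,k_5), S(f_2,k_5), S(f_3,k_5), S(k_4,k_5), S(f_1,k_6), S(f_2,k_6), S(f_3,k_6), S(k_4,k_6), S(k_5,k_6)) all reduce to 0 modulo the current basis, so we have a Gröbner basis.
Inter-reduce: drop elements whose leading term is divisible by another's, tail-reduce, and make monic.
Reduced Gröbner basis: {p + 1, q + 1}.
Label its elements g_1 = p + 1, g_2 = q + 1.

Reduce h = 3pq + 7p - 8q - 4 modulo G:
  leading term pq: subtract (3q)·g_1 from 3pq + 7p - 8q - 4 → 7p - 11q - 4
  leading term p: subtract (7)·g_1 from 7p - 11q - 4 → -11q - 11
  leading term q: subtract (-11)·g_2 from -11q - 11 → 0
  normal form = 0.
Since the normal form is 0, h ∈ I.

3pq + 7p - 8q - 4 lies in I (it reduces to 0).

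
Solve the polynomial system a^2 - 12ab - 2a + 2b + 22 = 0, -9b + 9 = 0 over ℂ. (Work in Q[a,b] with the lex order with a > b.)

{(2, 1), (12, 1)}

Compute a lex Gröbner basis by Buchberger's algorithm.
f_1 = a^2 - 12ab - 2a + 2b + 22, LT = a^2.
f_2 = -9b + 9, LT = b.

The S-polynomials (S(f_1,f_2)) all reduce to 0 modulo the current basis, so we have a Gröbner basis.
Inter-reduce: drop elements whose leading term is divisible by another's, tail-reduce, and make monic.
Reduced Gröbner basis: {a^2 - 14a + 24, b - 1}.

Elimination: the polynomial b - 1 lies in the elimination ideal for b, so b ∈ {1}. For each such b, the remaining basis elements (now univariate) give the rest of the solution.
  b = 1: the earlier basis element becomes a^2 - 14a + 24 = 0, giving a = 2, 12 — points (2, 1), (12, 1).
This is the nonlinear analogue of row-reducing a linear system.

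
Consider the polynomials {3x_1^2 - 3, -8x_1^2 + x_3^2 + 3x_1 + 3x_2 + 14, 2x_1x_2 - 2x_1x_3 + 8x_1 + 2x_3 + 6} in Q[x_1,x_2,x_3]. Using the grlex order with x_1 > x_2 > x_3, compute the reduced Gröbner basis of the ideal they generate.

G = {x_1^2 - 1, x_1x_2 + 7x_1 + x_2 + 7, x_1x_3 + 3x_1 + x_2 - x_3 + 4, x_2^2 + 18x_1 + 14x_2 + 31, x_2x_3 + 9x_1 + 3x_2 + 7x_3 + 12, x_3^2 + 3x_1 + 3x_2 + 6}

f_1 = 3x_1^2 - 3, LT = x_1^2.
f_2 = -8x_1^2 + x_3^2 + 3x_1 + 3x_2 + 14, LT = x_1^2.
f_3 = 2x_1x_2 - 2x_1x_3 + 8x_1 + 2x_3 + 6, LT = x_1x_2.

S(f_1,f_2): lcm = x_1^2. S = 1/8x_3^2 + 3/8x_1 + 3/8x_2 + 3/4.
  reduce S modulo (f_1, f_2, f_3):
  remainder 1/8x_3^2 + 3/8x_1 + 3/8x_2 + 3/4 ≠ 0; add g_4 = 1/8x_3^2 + 3/8x_1 + 3/8x_2 + 3/4 to the basis.

S(f_1,f_3): lcm = x_1^2x_2. S = x_1^2x_3 - 4x_1^2 - x_1x_3 - 3x_1 - x_2.
  reduce S modulo (f_1, f_2, f_3, g_4):
  remainder -x_1x_3 - 3x_1 - x_2 + x_3 - 4 ≠ 0; add g_5 = -x_1x_3 - 3x_1 - x_2 + x_3 - 4 to the basis.

S(f_3,g_5): lcm = x_1x_2x_3. S = -x_1x_3^2 - 3x_1x_2 + 4x_1x_3 - x_2^2 + x_2x_3 + x_3^2 - 4x_2 + 3x_3.
  reduce S modulo (f_1, f_2, f_3, g_4, g_5):
  remainder -x_2^2 + x_2x_3 - 9x_1 - 11x_2 + 7x_3 - 19 ≠ 0; add g_6 = -x_2^2 + x_2x_3 - 9x_1 - 11x_2 + 7x_3 - 19 to the basis.

S(g_4,g_5): lcm = x_1x_3^2. S = 3x_1^2 + 3x_1x_2 - 3x_1x_3 - x_2x_3 + x_3^2 + 6x_1 - 4x_3.
  reduce S modulo (f_1, f_2, f_3, g_4, g_5, g_6):
  remainder -x_2x_3 - 9x_1 - 3x_2 - 7x_3 - 12 ≠ 0; add g_7 = -x_2x_3 - 9x_1 - 3x_2 - 7x_3 - 12 to the basis.

The other S-polynomials (S(f_2,f_3), S(f_1,g_4), S(f_2,g_4), S(f_3,g_4), S(f_1,g_5), S(f_2,g_5), S(f_1,g_6), S(f_2,g_6), S(f_3,g_6), S(g_4,g_6), S(g_5,g_6), S(f_1,g_7), S(f_2,g_7), S(f_3,g_7), S(g_4,g_7), S(g_5,g_7), S(g_6,g_7)) all reduce to 0 modulo the current basis, so we have a Gröbner basis.
Inter-reduce: drop elements whose leading term is divisible by another's, tail-reduce, and make monic.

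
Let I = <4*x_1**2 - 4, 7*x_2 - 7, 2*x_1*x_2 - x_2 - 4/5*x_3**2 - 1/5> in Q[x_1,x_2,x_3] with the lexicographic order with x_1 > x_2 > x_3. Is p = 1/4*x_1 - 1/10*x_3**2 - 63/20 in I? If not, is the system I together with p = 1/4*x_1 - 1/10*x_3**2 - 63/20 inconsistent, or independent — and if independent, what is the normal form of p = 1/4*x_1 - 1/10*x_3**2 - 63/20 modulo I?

Adjoining 1/4*x_1 - 1/10*x_3**2 - 63/20 makes the ideal the whole ring: the system is inconsistent.

First compute the reduced Gröbner basis of I by Buchberger's algorithm.
f_1 = 4*x_1**2 - 4, LT = x_1**2.
f_2 = 7*x_2 - 7, LT = x_2.
f_3 = 2*x_1*x_2 - x_2 - 4/5*x_3**2 - 1/5, LT = x_1*x_2.

S(f_1,f_3): lcm = x_1**2*x_2. S = 1/2*x_1*x_2 + 2/5*x_1*x_3**2 + 1/10*x_1 - x_2.
  reduce S modulo (f_1, f_2, f_3):
  remainder 2/5*x_1*x_3**2 + 3/5*x_1 - 1 ≠ 0; add h_4 = 2/5*x_1*x_3**2 + 3/5*x_1 - 1 to the basis.

S(f_2,f_3): lcm = x_1*x_2. S = -x_1 + 1/2*x_2 + 2/5*x_3**2 + 1/10.
  reduce S modulo (f_1, f_2, f_3, h_4):
  remainder -x_1 + 2/5*x_3**2 + 3/5 ≠ 0; add h_5 = -x_1 + 2/5*x_3**2 + 3/5 to the basis.

S(f_3,h_4): lcm = x_1*x_2*x_3**2. S = -3/2*x_1*x_2 - 1/2*x_2*x_3**2 + 5/2*x_2 - 2/5*x_3**4 - 1/10*x_3**2.
  reduce S modulo (f_1, f_2, f_3, h_4, h_5):
  remainder -2/5*x_3**4 - 6/5*x_3**2 + 8/5 ≠ 0; add h_6 = -2/5*x_3**4 - 6/5*x_3**2 + 8/5 to the basis.

The other S-polynomials (S(f_1,f_2), S(f_1,h_4), S(f_2,h_4), S(f_1,h_5), S(f_2,h_5), S(f_3,h_5), S(h_4,h_5), S(f_1,h_6), S(f_2,h_6), S(f_3,h_6), S(h_4,h_6), S(h_5,h_6)) all reduce to 0 modulo the current basis, so we have a Gröbner basis.
Inter-reduce: drop elements whose leading term is divisible by another's, tail-reduce, and make monic.
Reduced Gröbner basis: {x_1 - 2/5*x_3**2 - 3/5, x_2 - 1, x_3**4 + 3*x_3**2 - 4}.
Label its elements g_1 = x_1 - 2/5*x_3**2 - 3/5, g_2 = x_2 - 1, g_3 = x_3**4 + 3*x_3**2 - 4.

Reduce p = 1/4*x_1 - 1/10*x_3**2 - 63/20 modulo G:
  leading term x_1: subtract (1/4)·g_1 from 1/4*x_1 - 1/10*x_3**2 - 63/20 → -3
  leading term 1: no divisor's leading term divides it; move -3 to the remainder.
  normal form = -3.
The normal form is nonzero, so p ∉ I. Since p minus its normal form lies in I, I + (p) = I + (r) where r = -3; decide whether this ideal is the whole ring.
Here r = -3 is a nonzero constant, hence a unit: 1 ∈ I + (p), the Gröbner basis of I + (p) is {1}, and the enlarged system has no common solution — adjoining p is inconsistent.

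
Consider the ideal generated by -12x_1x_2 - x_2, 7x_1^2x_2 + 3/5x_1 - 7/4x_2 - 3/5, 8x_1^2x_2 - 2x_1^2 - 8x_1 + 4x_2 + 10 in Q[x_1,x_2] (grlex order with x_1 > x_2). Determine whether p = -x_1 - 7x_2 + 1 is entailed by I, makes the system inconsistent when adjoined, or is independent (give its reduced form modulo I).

-x_1 - 7x_2 + 1 lies in I (it reduces to 0).

First compute the reduced Gröbner basis of I by Buchberger's algorithm.
f_1 = -12x_1x_2 - x_2, LT = x_1x_2.
f_2 = 7x_1^2x_2 + 3/5x_1 - 7/4x_2 - 3/5, LT = x_1^2x_2.
f_3 = 8x_1^2x_2 - 2x_1^2 - 8x_1 + 4x_2 + 10, LT = x_1^2x_2.

S(f_1,f_2): lcm = x_1^2x_2. S = 1/12x_1x_2 - 3/35x_1 + 1/4x_2 + 3/35.
  reduce S modulo (f_1, f_2, f_3):
  remainder -3/35x_1 + 35/144x_2 + 3/35 ≠ 0; add h_4 = -3/35x_1 + 35/144x_2 + 3/35 to the basis.

S(f_1,f_3): lcm = x_1^2x_2. S = 1/4x_1^2 + 1/12x_1x_2 + x_1 - 1/2x_2 - 5/4.
  reduce S modulo (f_1, f_2, f_3, h_4):
  remainder 61763/20736x_2 ≠ 0; add h_5 = 61763/20736x_2 to the basis.

The other S-polynomials (S(f_2,f_3), S(f_1,h_4), S(f_2,h_4), S(f_3,h_4), S(f_1,h_5), S(f_2,h_5), S(f_3,h_5), S(h_4,h_5)) all reduce to 0 modulo the current basis, so we have a Gröbner basis.
Inter-reduce: drop elements whose leading term is divisible by another's, tail-reduce, and make monic.
Reduced Gröbner basis: {x_1 - 1, x_2}.
Label its elements g_1 = x_1 - 1, g_2 = x_2.

Reduce p = -x_1 - 7x_2 + 1 modulo G:
  leading term x_1: subtract (-1)·g_1 from -x_1 - 7x_2 + 1 → -7x_2
  leading term x_2: subtract (-7)·g_2 from -7x_2 → 0
  normal form = 0.
Since the normal form is 0, p ∈ I.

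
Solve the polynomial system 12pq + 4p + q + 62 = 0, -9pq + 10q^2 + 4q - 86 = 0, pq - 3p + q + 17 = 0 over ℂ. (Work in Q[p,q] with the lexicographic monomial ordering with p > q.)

Compute a lex Gröbner basis by Buchberger's algorithm.
f_1 = 12pq + 4p + q + 62, LT = pq.
f_2 = -9pq + 10q^2 + 4q - 86, LT = pq.
f_3 = pq - 3p + q + 17, LT = pq.

S(f_1,f_2): lcm = pq. S = 1/3p + 10/9q^2 + 19/36q - 79/18.
  leading term p: no divisor's leading term divides it; move 1/3p to the remainder.
  leading term q^2: no divisor's leading term divides it; move 10/9q^2 to the remainder.
  leading term q: no divisor's leading term divides it; move 19/36q to the remainder.
  leading term 1: no divisor's leading term divides it; move -79/18 to the remainder.
  remainder 1/3p + 10/9q^2 + 19/36q - 79/18 ≠ 0; add h_4 = 1/3p + 10/9q^2 + 19/36q - 79/18 to the basis.

S(f_1,f_3): lcm = pq. S = 10/3p - 11/12q - 71/6.
  leading term p: subtract (10)·h_4 from 10/3p - 11/12q - 71/6 → -100/9q^2 - 223/36q + 577/18
  leading term q^2: no divisor's leading term divides it; move -100/9q^2 to the remainder.
  leading term q: no divisor's leading term divides it; move -223/36q to the remainder.
  leading term 1: no divisor's leading term divides it; move 577/18 to the remainder.
  remainder -100/9q^2 - 223/36q + 577/18 ≠ 0; add h_5 = -100/9q^2 - 223/36q + 577/18 to the basis.

S(f_1,h_4): lcm = pq. S = 1/3p - 10/3q^3 - 19/12q^2 + 53/4q + 31/6.
  leading term p: subtract (1)·h_4 from 1/3p - 10/3q^3 - 19/12q^2 + 53/4q + 31/6 → -10/3q^3 - 97/36q^2 + 229/18q + 86/9
  leading term q^3: subtract (3/10q)·h_5 from -10/3q^3 - 97/36q^2 + 229/18q + 86/9 → -301/360q^2 + 559/180q + 86/9
  leading term q^2: subtract (301/4000)·h_5 from -301/360q^2 + 559/180q + 86/9 → 57147/16000q + 57147/8000
  leading term q: no divisor's leading term divides it; move 57147/16000q to the remainder.
  leading term 1: no divisor's leading term divides it; move 57147/8000 to the remainder.
  remainder 57147/16000q + 57147/8000 ≠ 0; add h_6 = 57147/16000q + 57147/8000 to the basis.

The other S-polynomials (S(f_2,f_3), S(f_2,h_4), S(f_3,h_4), S(f_1,h_5), S(f_2,h_5), S(f_3,h_5), S(h_4,h_5), S(f_1,h_6), S(f_2,h_6), S(f_3,h_6), S(h_4,h_6), S(h_5,h_6)) all reduce to 0 modulo the current basis, so we have a Gröbner basis.
Inter-reduce: drop elements whose leading term is divisible by another's, tail-reduce, and make monic.
Reduced Gröbner basis: {p - 3, q + 2}.

The lex basis is triangular: the last element involves only q. Solving q + 2 = 0 gives q ∈ {-2}; substituting each value into the earlier elements determines the remaining variables.
  q = -2: the earlier basis element becomes p - 3 = 0, giving p = 3 — point (3, -2).

{(3, -2)}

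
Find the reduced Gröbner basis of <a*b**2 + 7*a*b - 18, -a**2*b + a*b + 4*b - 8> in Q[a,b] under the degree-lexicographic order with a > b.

G = {a**2 + 4/9*a*b + 19/9*a - 4, b**2 - 9/2*a + 5*b - 19/2}

f_1 = a*b**2 + 7*a*b - 18, LT = a*b**2.
f_2 = -a**2*b + a*b + 4*b - 8, LT = a**2*b.

S(f_1,f_2): lcm = a**2*b**2. S = 7*a**2*b + a*b**2 + 4*b**2 - 18*a - 8*b.
  leading term a**2*b: subtract (-7)·f_2 from 7*a**2*b + a*b**2 + 4*b**2 - 18*a - 8*b → a*b**2 + 7*a*b + 4*b**2 - 18*a + 20*b - 56
  leading term a*b**2: subtract (1)·f_1 from a*b**2 + 7*a*b + 4*b**2 - 18*a + 20*b - 56 → 4*b**2 - 18*a + 20*b - 38
  leading term b**2: no divisor's leading term divides it; move 4*b**2 to the remainder.
  leading term a: no divisor's leading term divides it; move -18*a to the remainder.
  leading term b: no divisor's leading term divides it; move 20*b to the remainder.
  leading term 1: no divisor's leading term divides it; move -38 to the remainder.
  remainder 4*b**2 - 18*a + 20*b - 38 ≠ 0; add g_3 = 4*b**2 - 18*a + 20*b - 38 to the basis.

S(f_1,g_3): lcm = a*b**2. S = 9/2*a**2 + 2*a*b + 19/2*a - 18.
  leading term a**2: no divisor's leading term divides it; move 9/2*a**2 to the remainder.
  leading term a*b: no divisor's leading term divides it; move 2*a*b to the remainder.
  leading term a: no divisor's leading term divides it; move 19/2*a to the remainder.
  leading term 1: no divisor's leading term divides it; move -18 to the remainder.
  remainder 9/2*a**2 + 2*a*b + 19/2*a - 18 ≠ 0; add g_4 = 9/2*a**2 + 2*a*b + 19/2*a - 18 to the basis.

The other S-polynomials (S(f_2,g_3), S(f_1,g_4), S(f_2,g_4), S(g_3,g_4)) all reduce to 0 modulo the current basis, so we have a Gröbner basis.
Inter-reduce: drop elements whose leading term is divisible by another's, tail-reduce, and make monic.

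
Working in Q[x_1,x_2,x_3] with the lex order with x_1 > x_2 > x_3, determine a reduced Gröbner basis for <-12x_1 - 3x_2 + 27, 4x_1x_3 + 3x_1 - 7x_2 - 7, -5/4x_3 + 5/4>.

f_1 = -12x_1 - 3x_2 + 27, LT = x_1.
f_2 = 4x_1x_3 + 3x_1 - 7x_2 - 7, LT = x_1x_3.
f_3 = -5/4x_3 + 5/4, LT = x_3.

S(f_1,f_2): lcm = x_1x_3. S = -3/4x_1 + 1/4x_2x_3 + 7/4x_2 - 9/4x_3 + 7/4.
  reduce S modulo (f_1, f_2, f_3):
  remainder 35/16x_2 - 35/16 ≠ 0; add g_4 = 35/16x_2 - 35/16 to the basis.

The other S-polynomials (S(f_1,f_3), S(f_2,f_3), S(f_1,g_4), S(f_2,g_4), S(f_3,g_4)) all reduce to 0 modulo the current basis, so we have a Gröbner basis.
Inter-reduce: drop elements whose leading term is divisible by another's, tail-reduce, and make monic.

G = {x_1 - 2, x_2 - 1, x_3 - 1}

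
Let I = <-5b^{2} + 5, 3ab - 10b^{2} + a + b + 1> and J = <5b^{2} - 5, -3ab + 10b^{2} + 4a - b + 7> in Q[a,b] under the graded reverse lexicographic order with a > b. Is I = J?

No, the ideals differ.

Two ideals are equal iff their reduced Gröbner bases coincide (the reduced basis is unique for a fixed ordering).
Buchberger on the first generating set:
f_1 = -5b^{2} + 5, LT = b^{2}.
f_2 = 3ab - 10b^{2} + a + b + 1, LT = ab.

S(f_1,f_2): lcm = ab^{2}. S = \tfrac{10}{3}b^{3} - \tfrac{1}{3}ab - \tfrac{1}{3}b^{2} - a - \tfrac{1}{3}b.
  reduce S modulo (f_1, f_2):
  remainder -\tfrac{8}{9}a + \tfrac{28}{9}b - \tfrac{4}{3} ≠ 0; add g_3 = -\tfrac{8}{9}a + \tfrac{28}{9}b - \tfrac{4}{3} to the basis.

The other S-polynomials (S(f_1,g_3), S(f_2,g_3)) all reduce to 0 modulo the current basis, so we have a Gröbner basis.
Inter-reduce: drop elements whose leading term is divisible by another's, tail-reduce, and make monic.
Reduced Gröbner basis: {b^{2} - 1, a - \tfrac{7}{2}b + \tfrac{3}{2}}.

Buchberger on the second generating set:
h_1 = 5b^{2} - 5, LT = b^{2}.
h_2 = -3ab + 10b^{2} + 4a - b + 7, LT = ab.

S(h_1,h_2): lcm = ab^{2}. S = \tfrac{10}{3}b^{3} + \tfrac{4}{3}ab - \tfrac{1}{3}b^{2} - a + \tfrac{7}{3}b.
  reduce S modulo (h_1, h_2):
  remainder \tfrac{7}{9}a + \tfrac{47}{9}b + \tfrac{65}{9} ≠ 0; add k_3 = \tfrac{7}{9}a + \tfrac{47}{9}b + \tfrac{65}{9} to the basis.

The other S-polynomials (S(h_1,k_3), S(h_2,k_3)) all reduce to 0 modulo the current basis, so we have a Gröbner basis.
Inter-reduce: drop elements whose leading term is divisible by another's, tail-reduce, and make monic.
Reduced Gröbner basis: {b^{2} - 1, a + \tfrac{47}{7}b + \tfrac{65}{7}}.

These differ, so the ideals are not equal.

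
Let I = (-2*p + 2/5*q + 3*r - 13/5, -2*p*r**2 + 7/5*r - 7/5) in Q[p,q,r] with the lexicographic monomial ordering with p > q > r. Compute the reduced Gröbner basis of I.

f_1 = -2*p + 2/5*q + 3*r - 13/5, LT = p.
f_2 = -2*p*r**2 + 7/5*r - 7/5, LT = p*r**2.

S(f_1,f_2): lcm = p*r**2. S = -1/5*q*r**2 - 3/2*r**3 + 13/10*r**2 + 7/10*r - 7/10.
  leading term q*r**2: no divisor's leading term divides it; move -1/5*q*r**2 to the remainder.
  leading term r**3: no divisor's leading term divides it; move -3/2*r**3 to the remainder.
  leading term r**2: no divisor's leading term divides it; move 13/10*r**2 to the remainder.
  leading term r: no divisor's leading term divides it; move 7/10*r to the remainder.
  leading term 1: no divisor's leading term divides it; move -7/10 to the remainder.
  remainder -1/5*q*r**2 - 3/2*r**3 + 13/10*r**2 + 7/10*r - 7/10 ≠ 0; add g_3 = -1/5*q*r**2 - 3/2*r**3 + 13/10*r**2 + 7/10*r - 7/10 to the basis.

The other S-polynomials (S(f_1,g_3), S(f_2,g_3)) all reduce to 0 modulo the current basis, so we have a Gröbner basis.
Inter-reduce: drop elements whose leading term is divisible by another's, tail-reduce, and make monic.

G = {p - 1/5*q - 3/2*r + 13/10, q*r**2 + 15/2*r**3 - 13/2*r**2 - 7/2*r + 7/2}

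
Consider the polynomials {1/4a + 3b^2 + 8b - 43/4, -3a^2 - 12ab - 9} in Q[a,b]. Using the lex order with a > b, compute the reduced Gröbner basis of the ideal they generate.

f_1 = 1/4a + 3b^2 + 8b - 43/4, LT = a.
f_2 = -3a^2 - 12ab - 9, LT = a^2.

S(f_1,f_2): lcm = a^2. S = 12ab^2 + 28ab - 43a - 3.
  reduce S modulo (f_1, f_2):
  remainder -144b^4 - 720b^3 + 136b^2 + 2580b - 1852 ≠ 0; add g_3 = -144b^4 - 720b^3 + 136b^2 + 2580b - 1852 to the basis.

The other S-polynomials (S(f_1,g_3), S(f_2,g_3)) all reduce to 0 modulo the current basis, so we have a Gröbner basis.
Inter-reduce: drop elements whose leading term is divisible by another's, tail-reduce, and make monic.

G = {a + 12b^2 + 32b - 43, b^4 + 5b^3 - 17/18b^2 - 215/12b + 463/36}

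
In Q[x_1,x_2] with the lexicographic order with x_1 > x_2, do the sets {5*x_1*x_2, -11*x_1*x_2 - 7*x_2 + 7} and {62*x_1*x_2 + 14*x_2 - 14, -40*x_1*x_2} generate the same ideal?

Equality of ideals is decidable: compute both reduced Gröbner bases (unique for the ordering) and check whether they agree.
Buchberger on the first generating set:
f_1 = 5*x_1*x_2, LT = x_1*x_2.
f_2 = -11*x_1*x_2 - 7*x_2 + 7, LT = x_1*x_2.

S(f_1,f_2): lcm = x_1*x_2. S = -7/11*x_2 + 7/11.
  leading term x_2: no divisor's leading term divides it; move -7/11*x_2 to the remainder.
  leading term 1: no divisor's leading term divides it; move 7/11 to the remainder.
  remainder -7/11*x_2 + 7/11 ≠ 0; add g_3 = -7/11*x_2 + 7/11 to the basis.

S(f_1,g_3): lcm = x_1*x_2. S = x_1.
  leading term x_1: no divisor's leading term divides it; move x_1 to the remainder.
  remainder x_1 ≠ 0; add g_4 = x_1 to the basis.

The other S-polynomials (S(f_2,g_3), S(f_1,g_4), S(f_2,g_4), S(g_3,g_4)) all reduce to 0 modulo the current basis, so we have a Gröbner basis.
Inter-reduce: drop elements whose leading term is divisible by another's, tail-reduce, and make monic.
Reduced Gröbner basis: {x_1, x_2 - 1}.

Buchberger on the second generating set:
h_1 = 62*x_1*x_2 + 14*x_2 - 14, LT = x_1*x_2.
h_2 = -40*x_1*x_2, LT = x_1*x_2.

S(h_1,h_2): lcm = x_1*x_2. S = 7/31*x_2 - 7/31.
  leading term x_2: no divisor's leading term divides it; move 7/31*x_2 to the remainder.
  leading term 1: no divisor's leading term divides it; move -7/31 to the remainder.
  remainder 7/31*x_2 - 7/31 ≠ 0; add k_3 = 7/31*x_2 - 7/31 to the basis.

S(h_1,k_3): lcm = x_1*x_2. S = x_1 + 7/31*x_2 - 7/31.
  leading term x_1: no divisor's leading term divides it; move x_1 to the remainder.
  leading term x_2: subtract (1)·k_3 from 7/31*x_2 - 7/31 → 0
  remainder x_1 ≠ 0; add k_4 = x_1 to the basis.

The other S-polynomials (S(h_2,k_3), S(h_1,k_4), S(h_2,k_4), S(k_3,k_4)) all reduce to 0 modulo the current basis, so we have a Gröbner basis.
Inter-reduce: drop elements whose leading term is divisible by another's, tail-reduce, and make monic.
Reduced Gröbner basis: {x_1, x_2 - 1}.

The two bases agree; hence the ideals are identical.

Yes, the ideals are equal.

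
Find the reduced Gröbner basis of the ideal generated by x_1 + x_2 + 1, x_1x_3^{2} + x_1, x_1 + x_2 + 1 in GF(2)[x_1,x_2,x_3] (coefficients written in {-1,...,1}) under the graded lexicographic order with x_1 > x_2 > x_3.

This is the nonlinear analogue of row-reducing a linear system.

f_1 = x_1 + x_2 + 1, LT = x_1.
f_2 = x_1x_3^{2} + x_1, LT = x_1x_3^{2}.
f_3 = x_1 + x_2 + 1, LT = x_1.

S(f_1,f_2): lcm = x_1x_3^{2}. S = x_2x_3^{2} + x_3^{2} + x_1.
  leading term x_2x_3^{2}: no divisor's leading term divides it; move x_2x_3^{2} to the remainder.
  leading term x_3^{2}: no divisor's leading term divides it; move x_3^{2} to the remainder.
  leading term x_1: subtract (1)·f_1 from x_1 → x_2 + 1
  leading term x_2: no divisor's leading term divides it; move x_2 to the remainder.
  leading term 1: no divisor's leading term divides it; move 1 to the remainder.
  remainder x_2x_3^{2} + x_3^{2} + x_2 + 1 ≠ 0; add g_4 = x_2x_3^{2} + x_3^{2} + x_2 + 1 to the basis.

The other S-polynomials (S(f_1,f_3), S(f_2,f_3), S(f_1,g_4), S(f_2,g_4), S(f_3,g_4)) all reduce to 0 modulo the current basis, so we have a Gröbner basis.
Inter-reduce: drop elements whose leading term is divisible by another's, tail-reduce, and make monic.

G = {x_2x_3^{2} + x_3^{2} + x_2 + 1, x_1 + x_2 + 1}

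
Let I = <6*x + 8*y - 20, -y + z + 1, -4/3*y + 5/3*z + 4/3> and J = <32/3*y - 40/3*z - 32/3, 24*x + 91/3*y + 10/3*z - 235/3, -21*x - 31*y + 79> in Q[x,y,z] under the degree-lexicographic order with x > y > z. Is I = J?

Since reduced Gröbner bases are canonical representatives of ideals under a given ordering, it suffices to compute and compare them.
Buchberger on the first generating set:
f_1 = 6*x + 8*y - 20, LT = x.
f_2 = -y + z + 1, LT = y.
f_3 = -4/3*y + 5/3*z + 4/3, LT = y.

S(f_2,f_3): lcm = y. S = 1/4*z.
  leading term z: no divisor's leading term divides it; move 1/4*z to the remainder.
  remainder 1/4*z ≠ 0; add g_4 = 1/4*z to the basis.

The other S-polynomials (S(f_1,f_2), S(f_1,f_3), S(f_1,g_4), S(f_2,g_4), S(f_3,g_4)) all reduce to 0 modulo the current basis, so we have a Gröbner basis.
Inter-reduce: drop elements whose leading term is divisible by another's, tail-reduce, and make monic.
Reduced Gröbner basis: {x - 2, y - 1, z}.

Buchberger on the second generating set:
h_1 = 32/3*y - 40/3*z - 32/3, LT = y.
h_2 = 24*x + 91/3*y + 10/3*z - 235/3, LT = x.
h_3 = -21*x - 31*y + 79, LT = x.

S(h_2,h_3): lcm = x. S = -107/504*y + 5/36*z + 251/504.
  leading term y: subtract (-107/5376)·h_1 from -107/504*y + 5/36*z + 251/504 → -85/672*z + 2/7
  leading term z: no divisor's leading term divides it; move -85/672*z to the remainder.
  leading term 1: no divisor's leading term divides it; move 2/7 to the remainder.
  remainder -85/672*z + 2/7 ≠ 0; add k_4 = -85/672*z + 2/7 to the basis.

The other S-polynomials (S(h_1,h_2), S(h_1,h_3), S(h_1,k_4), S(h_2,k_4), S(h_3,k_4)) all reduce to 0 modulo the current basis, so we have a Gröbner basis.
Inter-reduce: drop elements whose leading term is divisible by another's, tail-reduce, and make monic.
Reduced Gröbner basis: {x + 32/17, y - 65/17, z - 192/85}.

Since the reduced bases disagree, the two ideals are not the same.

No, the ideals differ.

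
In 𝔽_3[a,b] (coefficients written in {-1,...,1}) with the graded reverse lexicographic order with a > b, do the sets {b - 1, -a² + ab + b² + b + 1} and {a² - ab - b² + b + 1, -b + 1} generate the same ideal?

Equality of ideals is decidable: compute both reduced Gröbner bases (unique for the ordering) and check whether they agree.
Buchberger on the first generating set:
f_1 = b - 1, LT = b.
f_2 = -a² + ab + b² + b + 1, LT = a².

The S-polynomials (S(f_1,f_2)) all reduce to 0 modulo the current basis, so we have a Gröbner basis.
Inter-reduce: drop elements whose leading term is divisible by another's, tail-reduce, and make monic.
Reduced Gröbner basis: {a² - a, b - 1}.

Buchberger on the second generating set:
h_1 = a² - ab - b² + b + 1, LT = a².
h_2 = -b + 1, LT = b.

The S-polynomials (S(h_1,h_2)) all reduce to 0 modulo the current basis, so we have a Gröbner basis.
Inter-reduce: drop elements whose leading term is divisible by another's, tail-reduce, and make monic.
Reduced Gröbner basis: {a² - a + 1, b - 1}.

These differ, so the ideals are not equal.

No, the ideals differ.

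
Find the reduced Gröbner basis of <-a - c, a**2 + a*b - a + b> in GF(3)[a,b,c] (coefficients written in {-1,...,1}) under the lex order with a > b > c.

The reduced Gröbner basis is the canonical form of the ideal for this ordering.

f_1 = -a - c, LT = a.
f_2 = a**2 + a*b - a + b, LT = a**2.

S(f_1,f_2): lcm = a**2. S = -a*b + a*c + a - b.
  leading term a*b: subtract (b)·f_1 from -a*b + a*c + a - b → a*c + a + b*c - b
  leading term a*c: subtract (-c)·f_1 from a*c + a + b*c - b → a + b*c - b - c**2
  leading term a: subtract (-1)·f_1 from a + b*c - b - c**2 → b*c - b - c**2 - c
  leading term b*c: no divisor's leading term divides it; move b*c to the remainder.
  leading term b: no divisor's leading term divides it; move -b to the remainder.
  leading term c**2: no divisor's leading term divides it; move -c**2 to the remainder.
  leading term c: no divisor's leading term divides it; move -c to the remainder.
  remainder b*c - b - c**2 - c ≠ 0; add g_3 = b*c - b - c**2 - c to the basis.

The other S-polynomials (S(f_1,g_3), S(f_2,g_3)) all reduce to 0 modulo the current basis, so we have a Gröbner basis.
Inter-reduce: drop elements whose leading term is divisible by another's, tail-reduce, and make monic.

G = {a + c, b*c - b - c**2 - c}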